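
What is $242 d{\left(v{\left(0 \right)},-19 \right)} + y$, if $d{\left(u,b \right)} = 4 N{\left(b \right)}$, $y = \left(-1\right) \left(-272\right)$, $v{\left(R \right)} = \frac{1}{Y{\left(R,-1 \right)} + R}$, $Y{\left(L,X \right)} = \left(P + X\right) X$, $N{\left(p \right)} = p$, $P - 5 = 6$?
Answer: $-18120$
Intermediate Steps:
$P = 11$ ($P = 5 + 6 = 11$)
$Y{\left(L,X \right)} = X \left(11 + X\right)$ ($Y{\left(L,X \right)} = \left(11 + X\right) X = X \left(11 + X\right)$)
$v{\left(R \right)} = \frac{1}{-10 + R}$ ($v{\left(R \right)} = \frac{1}{- (11 - 1) + R} = \frac{1}{\left(-1\right) 10 + R} = \frac{1}{-10 + R}$)
$y = 272$
$d{\left(u,b \right)} = 4 b$
$242 d{\left(v{\left(0 \right)},-19 \right)} + y = 242 \cdot 4 \left(-19\right) + 272 = 242 \left(-76\right) + 272 = -18392 + 272 = -18120$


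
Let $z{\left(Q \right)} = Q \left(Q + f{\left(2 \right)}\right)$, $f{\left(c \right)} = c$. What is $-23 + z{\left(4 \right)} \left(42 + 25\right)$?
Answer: $1585$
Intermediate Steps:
$z{\left(Q \right)} = Q \left(2 + Q\right)$ ($z{\left(Q \right)} = Q \left(Q + 2\right) = Q \left(2 + Q\right)$)
$-23 + z{\left(4 \right)} \left(42 + 25\right) = -23 + 4 \left(2 + 4\right) \left(42 + 25\right) = -23 + 4 \cdot 6 \cdot 67 = -23 + 24 \cdot 67 = -23 + 1608 = 1585$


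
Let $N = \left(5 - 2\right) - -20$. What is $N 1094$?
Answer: $25162$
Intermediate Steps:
$N = 23$ ($N = 3 + 20 = 23$)
$N 1094 = 23 \cdot 1094 = 25162$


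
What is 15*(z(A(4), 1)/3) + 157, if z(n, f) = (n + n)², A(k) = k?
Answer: 477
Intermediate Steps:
z(n, f) = 4*n² (z(n, f) = (2*n)² = 4*n²)
15*(z(A(4), 1)/3) + 157 = 15*((4*4²)/3) + 157 = 15*((4*16)*(⅓)) + 157 = 15*(64*(⅓)) + 157 = 15*(64/3) + 157 = 320 + 157 = 477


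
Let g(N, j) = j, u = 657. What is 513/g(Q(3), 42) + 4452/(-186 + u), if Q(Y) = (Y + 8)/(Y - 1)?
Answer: 47623/2198 ≈ 21.667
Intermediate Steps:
Q(Y) = (8 + Y)/(-1 + Y)
513/g(Q(3), 42) + 4452/(-186 + u) = 513/42 + 4452/(-186 + 657) = 513*(1/42) + 4452/471 = 171/14 + 4452*(1/471) = 171/14 + 1484/157 = 47623/2198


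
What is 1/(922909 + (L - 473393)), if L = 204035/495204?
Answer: 495204/222602325299 ≈ 2.2246e-6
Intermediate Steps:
L = 204035/495204 (L = 204035*(1/495204) = 204035/495204 ≈ 0.41202)
1/(922909 + (L - 473393)) = 1/(922909 + (204035/495204 - 473393)) = 1/(922909 - 234425903137/495204) = 1/(222602325299/495204) = 495204/222602325299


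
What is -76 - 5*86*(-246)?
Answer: 105704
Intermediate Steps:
-76 - 5*86*(-246) = -76 - 430*(-246) = -76 + 105780 = 105704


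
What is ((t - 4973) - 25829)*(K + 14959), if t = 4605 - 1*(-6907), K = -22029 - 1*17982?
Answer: 483253080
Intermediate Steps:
K = -40011 (K = -22029 - 17982 = -40011)
t = 11512 (t = 4605 + 6907 = 11512)
((t - 4973) - 25829)*(K + 14959) = ((11512 - 4973) - 25829)*(-40011 + 14959) = (6539 - 25829)*(-25052) = -19290*(-25052) = 483253080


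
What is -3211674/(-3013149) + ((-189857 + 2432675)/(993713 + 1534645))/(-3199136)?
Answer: 1443211923340159435/1354002210330591584 ≈ 1.0659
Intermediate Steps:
-3211674/(-3013149) + ((-189857 + 2432675)/(993713 + 1534645))/(-3199136) = -3211674*(-1/3013149) + (2242818/2528358)*(-1/3199136) = 1070558/1004383 + (2242818*(1/2528358))*(-1/3199136) = 1070558/1004383 + (373803/421393)*(-1/3199136) = 1070558/1004383 - 373803/1348093516448 = 1443211923340159435/1354002210330591584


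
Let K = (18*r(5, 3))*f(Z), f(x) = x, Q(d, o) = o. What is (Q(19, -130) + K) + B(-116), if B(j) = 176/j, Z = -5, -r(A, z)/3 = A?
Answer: 35336/29 ≈ 1218.5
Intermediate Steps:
r(A, z) = -3*A
K = 1350 (K = (18*(-3*5))*(-5) = (18*(-15))*(-5) = -270*(-5) = 1350)
(Q(19, -130) + K) + B(-116) = (-130 + 1350) + 176/(-116) = 1220 + 176*(-1/116) = 1220 - 44/29 = 35336/29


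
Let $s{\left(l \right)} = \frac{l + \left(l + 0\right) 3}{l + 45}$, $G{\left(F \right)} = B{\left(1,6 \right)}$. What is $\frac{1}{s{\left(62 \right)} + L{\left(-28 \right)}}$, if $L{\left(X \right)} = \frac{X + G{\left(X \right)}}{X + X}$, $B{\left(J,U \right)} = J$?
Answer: $\frac{5992}{16777} \approx 0.35716$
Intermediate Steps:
$G{\left(F \right)} = 1$
$s{\left(l \right)} = \frac{4 l}{45 + l}$ ($s{\left(l \right)} = \frac{l + l 3}{45 + l} = \frac{l + 3 l}{45 + l} = \frac{4 l}{45 + l}$)
$L{\left(X \right)} = \frac{1 + X}{2 X}$ ($L{\left(X \right)} = \frac{X + 1}{X + X} = \frac{1 + X}{2 X}$)
$\frac{1}{s{\left(62 \right)} + L{\left(-28 \right)}} = \frac{1}{4 \cdot 62 \frac{1}{45 + 62} + \frac{1 - 28}{2 \left(-28\right)}} = \frac{1}{4 \cdot 62 \cdot \frac{1}{107} + \frac{1}{2} \left(- \frac{1}{28}\right) \left(-27\right)} = \frac{1}{4 \cdot 62 \cdot \frac{1}{107} + \frac{27}{56}} = \frac{1}{\frac{248}{107} + \frac{27}{56}} = \frac{1}{\frac{16777}{5992}} = \frac{5992}{16777}$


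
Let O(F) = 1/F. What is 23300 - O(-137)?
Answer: 3192101/137 ≈ 23300.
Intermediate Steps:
23300 - O(-137) = 23300 - 1/(-137) = 23300 - 1*(-1/137) = 23300 + 1/137 = 3192101/137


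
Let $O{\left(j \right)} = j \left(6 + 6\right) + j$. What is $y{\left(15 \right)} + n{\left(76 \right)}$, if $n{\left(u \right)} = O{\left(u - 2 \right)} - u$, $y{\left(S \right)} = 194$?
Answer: $1080$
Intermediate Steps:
$O{\left(j \right)} = 13 j$ ($O{\left(j \right)} = j 12 + j = 12 j + j = 13 j$)
$n{\left(u \right)} = -26 + 12 u$ ($n{\left(u \right)} = 13 \left(u - 2\right) - u = 13 \left(-2 + u\right) - u = \left(-26 + 13 u\right) - u = -26 + 12 u$)
$y{\left(15 \right)} + n{\left(76 \right)} = 194 + \left(-26 + 12 \cdot 76\right) = 194 + \left(-26 + 912\right) = 194 + 886 = 1080$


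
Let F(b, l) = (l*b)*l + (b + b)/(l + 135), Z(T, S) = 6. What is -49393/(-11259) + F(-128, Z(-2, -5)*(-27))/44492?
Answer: -8905973245/125233857 ≈ -71.115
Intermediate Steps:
F(b, l) = b*l² + 2*b/(135 + l) (F(b, l) = (b*l)*l + (2*b)/(135 + l) = b*l² + 2*b/(135 + l))
-49393/(-11259) + F(-128, Z(-2, -5)*(-27))/44492 = -49393/(-11259) - 128*(2 + (6*(-27))³ + 135*(6*(-27))²)/(135 + 6*(-27))/44492 = -49393*(-1/11259) - 128*(2 + (-162)³ + 135*(-162)²)/(135 - 162)*(1/44492) = 49393/11259 - 128*(2 - 4251528 + 135*26244)/(-27)*(1/44492) = 49393/11259 - 128*(-1/27)*(2 - 4251528 + 3542940)*(1/44492) = 49393/11259 - 128*(-1/27)*(-708586)*(1/44492) = 49393/11259 - 90699008/27*1/44492 = 49393/11259 - 22674752/300321 = -8905973245/125233857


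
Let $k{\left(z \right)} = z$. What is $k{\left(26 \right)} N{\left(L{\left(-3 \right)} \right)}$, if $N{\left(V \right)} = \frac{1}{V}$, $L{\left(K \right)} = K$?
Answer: $- \frac{26}{3} \approx -8.6667$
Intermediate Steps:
$k{\left(26 \right)} N{\left(L{\left(-3 \right)} \right)} = \frac{26}{-3} = 26 \left(- \frac{1}{3}\right) = - \frac{26}{3}$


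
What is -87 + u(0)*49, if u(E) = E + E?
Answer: -87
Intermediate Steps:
u(E) = 2*E
-87 + u(0)*49 = -87 + (2*0)*49 = -87 + 0*49 = -87 + 0 = -87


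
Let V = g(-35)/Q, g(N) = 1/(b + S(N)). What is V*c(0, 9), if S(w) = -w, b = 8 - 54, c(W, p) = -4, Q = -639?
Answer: -4/7029 ≈ -0.00056907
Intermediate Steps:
b = -46
g(N) = 1/(-46 - N)
V = 1/7029 (V = -1/(46 - 35)/(-639) = -1/11*(-1/639) = 1/7029 ≈ 0.00014227)
V*c(0, 9) = (1/7029)*(-4) = -4/7029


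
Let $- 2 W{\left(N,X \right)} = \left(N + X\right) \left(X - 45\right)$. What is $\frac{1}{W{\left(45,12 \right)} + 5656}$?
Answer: $\frac{2}{13193} \approx 0.0001516$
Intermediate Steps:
$W{\left(N,X \right)} = - \frac{\left(-45 + X\right) \left(N + X\right)}{2}$ ($W{\left(N,X \right)} = - \frac{\left(N + X\right) \left(X - 45\right)}{2} = - \frac{\left(N + X\right) \left(-45 + X\right)}{2} = - \frac{\left(-45 + X\right) \left(N + X\right)}{2}$)
$\frac{1}{W{\left(45,12 \right)} + 5656} = \frac{1}{\left(- \frac{12^{2}}{2} + \frac{45}{2} \cdot 45 + \frac{45}{2} \cdot 12 - \frac{45}{2} \cdot 12\right) + 5656} = \frac{1}{\left(\left(- \frac{1}{2}\right) 144 + \frac{2025}{2} + 270 - 270\right) + 5656} = \frac{1}{\left(-72 + \frac{2025}{2} + 270 - 270\right) + 5656} = \frac{1}{\frac{1881}{2} + 5656} = \frac{1}{\frac{13193}{2}} = \frac{2}{13193}$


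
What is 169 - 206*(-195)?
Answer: 40339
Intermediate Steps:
169 - 206*(-195) = 169 + 40170 = 40339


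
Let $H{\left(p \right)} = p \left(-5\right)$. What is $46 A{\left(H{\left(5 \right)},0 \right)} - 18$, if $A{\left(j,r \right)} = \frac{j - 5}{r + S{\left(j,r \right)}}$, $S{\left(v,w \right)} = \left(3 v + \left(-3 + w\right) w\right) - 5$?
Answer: $- \frac{3}{4} \approx -0.75$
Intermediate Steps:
$S{\left(v,w \right)} = -5 + 3 v + w \left(-3 + w\right)$ ($S{\left(v,w \right)} = \left(3 v + w \left(-3 + w\right)\right) - 5 = -5 + 3 v + w \left(-3 + w\right)$)
$H{\left(p \right)} = - 5 p$
$A{\left(j,r \right)} = \frac{-5 + j}{-5 + r^{2} - 2 r + 3 j}$ ($A{\left(j,r \right)} = \frac{j - 5}{r + \left(-5 + r^{2} - 3 r + 3 j\right)} = \frac{-5 + j}{-5 + r^{2} - 2 r + 3 j}$)
$46 A{\left(H{\left(5 \right)},0 \right)} - 18 = 46 \frac{-5 - 25}{-5 + 0^{2} - 0 + 3 \left(\left(-5\right) 5\right)} - 18 = 46 \frac{-5 - 25}{-5 + 0 + 0 + 3 \left(-25\right)} - 18 = 46 \frac{1}{-5 + 0 + 0 - 75} \left(-30\right) - 18 = 46 \frac{1}{-80} \left(-30\right) - 18 = 46 \left(\left(- \frac{1}{80}\right) \left(-30\right)\right) - 18 = 46 \cdot \frac{3}{8} - 18 = \frac{69}{4} - 18 = - \frac{3}{4}$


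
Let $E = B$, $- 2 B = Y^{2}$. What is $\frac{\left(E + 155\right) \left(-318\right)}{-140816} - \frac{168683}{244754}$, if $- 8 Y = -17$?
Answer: $- \frac{379682246903}{1102888936448} \approx -0.34426$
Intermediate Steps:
$Y = \frac{17}{8}$ ($Y = \left(- \frac{1}{8}\right) \left(-17\right) = \frac{17}{8} \approx 2.125$)
$B = - \frac{289}{128}$ ($B = - \frac{\left(\frac{17}{8}\right)^{2}}{2} = \left(- \frac{1}{2}\right) \frac{289}{64} = - \frac{289}{128} \approx -2.2578$)
$E = - \frac{289}{128} \approx -2.2578$
$\frac{\left(E + 155\right) \left(-318\right)}{-140816} - \frac{168683}{244754} = \frac{\left(- \frac{289}{128} + 155\right) \left(-318\right)}{-140816} - \frac{168683}{244754} = \frac{19551}{128} \left(-318\right) \left(- \frac{1}{140816}\right) - \frac{168683}{244754} = \left(- \frac{3108609}{64}\right) \left(- \frac{1}{140816}\right) - \frac{168683}{244754} = \frac{3108609}{9012224} - \frac{168683}{244754} = - \frac{379682246903}{1102888936448}$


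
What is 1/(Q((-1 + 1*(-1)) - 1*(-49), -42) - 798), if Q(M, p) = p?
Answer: -1/840 ≈ -0.0011905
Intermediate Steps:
1/(Q((-1 + 1*(-1)) - 1*(-49), -42) - 798) = 1/(-42 - 798) = 1/(-840) = -1/840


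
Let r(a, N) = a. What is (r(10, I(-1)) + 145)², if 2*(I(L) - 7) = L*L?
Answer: 24025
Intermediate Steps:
I(L) = 7 + L²/2 (I(L) = 7 + (L*L)/2 = 7 + L²/2)
(r(10, I(-1)) + 145)² = (10 + 145)² = 155² = 24025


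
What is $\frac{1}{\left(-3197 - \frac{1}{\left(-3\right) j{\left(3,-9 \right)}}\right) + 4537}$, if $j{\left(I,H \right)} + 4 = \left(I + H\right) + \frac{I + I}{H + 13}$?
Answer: $\frac{51}{68338} \approx 0.00074629$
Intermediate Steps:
$j{\left(I,H \right)} = -4 + H + I + \frac{2 I}{13 + H}$ ($j{\left(I,H \right)} = -4 + \left(\left(I + H\right) + \frac{I + I}{H + 13}\right) = -4 + \left(\left(H + I\right) + \frac{2 I}{13 + H}\right) = -4 + \left(H + I + \frac{2 I}{13 + H}\right) = -4 + H + I + \frac{2 I}{13 + H}$)
$\frac{1}{\left(-3197 - \frac{1}{\left(-3\right) j{\left(3,-9 \right)}}\right) + 4537} = \frac{1}{\left(-3197 - \frac{1}{\left(-3\right) \frac{-52 + \left(-9\right)^{2} + 9 \left(-9\right) + 15 \cdot 3 - 27}{13 - 9}}\right) + 4537} = \frac{1}{\left(-3197 - \frac{1}{\left(-3\right) \frac{-52 + 81 - 81 + 45 - 27}{4}}\right) + 4537} = \frac{1}{\left(-3197 - \frac{1}{\left(-3\right) \frac{1}{4} \left(-34\right)}\right) + 4537} = \frac{1}{\left(-3197 - \frac{1}{\left(-3\right) \left(- \frac{17}{2}\right)}\right) + 4537} = \frac{1}{\left(-3197 - \frac{1}{\frac{51}{2}}\right) + 4537} = \frac{1}{\left(-3197 - \frac{2}{51}\right) + 4537} = \frac{1}{- \frac{163049}{51} + 4537} = \frac{1}{\frac{68338}{51}} = \frac{51}{68338}$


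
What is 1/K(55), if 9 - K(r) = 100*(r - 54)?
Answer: -1/91 ≈ -0.010989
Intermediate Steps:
K(r) = 5409 - 100*r (K(r) = 9 - 100*(r - 54) = 9 - 100*(-54 + r) = 9 - (-5400 + 100*r) = 9 + (5400 - 100*r) = 5409 - 100*r)
1/K(55) = 1/(5409 - 100*55) = 1/(5409 - 5500) = 1/(-91) = -1/91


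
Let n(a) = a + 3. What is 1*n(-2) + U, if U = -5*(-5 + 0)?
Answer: 26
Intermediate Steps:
n(a) = 3 + a
U = 25 (U = -5*(-5) = 25)
1*n(-2) + U = 1*(3 - 2) + 25 = 1*1 + 25 = 1 + 25 = 26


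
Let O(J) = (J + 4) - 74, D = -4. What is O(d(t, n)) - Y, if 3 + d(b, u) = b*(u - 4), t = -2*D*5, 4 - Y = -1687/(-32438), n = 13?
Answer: 1311663/4634 ≈ 283.05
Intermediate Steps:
Y = 18295/4634 (Y = 4 - (-1687)/(-32438) = 4 - (-1687)*(-1)/32438 = 4 - 1*241/4634 = 4 - 241/4634 = 18295/4634 ≈ 3.9480)
t = 40 (t = -2*(-4)*5 = 8*5 = 40)
d(b, u) = -3 + b*(-4 + u) (d(b, u) = -3 + b*(u - 4) = -3 + b*(-4 + u))
O(J) = -70 + J (O(J) = (4 + J) - 74 = -70 + J)
O(d(t, n)) - Y = (-70 + (-3 - 4*40 + 40*13)) - 1*18295/4634 = (-70 + (-3 - 160 + 520)) - 18295/4634 = (-70 + 357) - 18295/4634 = 287 - 18295/4634 = 1311663/4634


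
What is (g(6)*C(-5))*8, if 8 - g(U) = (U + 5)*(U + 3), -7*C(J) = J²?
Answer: 2600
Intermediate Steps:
C(J) = -J²/7
g(U) = 8 - (3 + U)*(5 + U) (g(U) = 8 - (U + 5)*(U + 3) = 8 - (5 + U)*(3 + U) = 8 - (3 + U)*(5 + U))
(g(6)*C(-5))*8 = ((-7 - 1*6² - 8*6)*(-⅐*(-5)²))*8 = ((-7 - 1*36 - 48)*(-⅐*25))*8 = ((-7 - 36 - 48)*(-25/7))*8 = -91*(-25/7)*8 = 325*8 = 2600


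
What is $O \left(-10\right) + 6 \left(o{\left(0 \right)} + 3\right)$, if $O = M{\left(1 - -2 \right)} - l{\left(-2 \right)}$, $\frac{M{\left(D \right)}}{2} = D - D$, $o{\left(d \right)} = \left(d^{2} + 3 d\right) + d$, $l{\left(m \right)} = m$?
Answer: $-2$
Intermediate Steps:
$o{\left(d \right)} = d^{2} + 4 d$
$M{\left(D \right)} = 0$ ($M{\left(D \right)} = 2 \left(D - D\right) = 2 \cdot 0 = 0$)
$O = 2$ ($O = 0 - -2 = 0 + 2 = 2$)
$O \left(-10\right) + 6 \left(o{\left(0 \right)} + 3\right) = 2 \left(-10\right) + 6 \left(0 \left(4 + 0\right) + 3\right) = -20 + 6 \left(0 \cdot 4 + 3\right) = -20 + 6 \left(0 + 3\right) = -20 + 6 \cdot 3 = -20 + 18 = -2$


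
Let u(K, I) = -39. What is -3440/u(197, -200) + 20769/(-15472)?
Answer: 52413689/603408 ≈ 86.863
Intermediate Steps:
-3440/u(197, -200) + 20769/(-15472) = -3440/(-39) + 20769/(-15472) = -3440*(-1/39) + 20769*(-1/15472) = 3440/39 - 20769/15472 = 52413689/603408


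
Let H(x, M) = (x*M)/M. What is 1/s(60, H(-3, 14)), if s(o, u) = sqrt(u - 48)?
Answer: -I*sqrt(51)/51 ≈ -0.14003*I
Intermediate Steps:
H(x, M) = x (H(x, M) = (M*x)/M = x)
s(o, u) = sqrt(-48 + u)
1/s(60, H(-3, 14)) = 1/(sqrt(-48 - 3)) = 1/(sqrt(-51)) = 1/(I*sqrt(51)) = -I*sqrt(51)/51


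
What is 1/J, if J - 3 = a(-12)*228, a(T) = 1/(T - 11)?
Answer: -23/159 ≈ -0.14465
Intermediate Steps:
a(T) = 1/(-11 + T)
J = -159/23 (J = 3 + 228/(-11 - 12) = 3 + 228/(-23) = 3 - 1/23*228 = 3 - 228/23 = -159/23 ≈ -6.9130)
1/J = 1/(-159/23) = -23/159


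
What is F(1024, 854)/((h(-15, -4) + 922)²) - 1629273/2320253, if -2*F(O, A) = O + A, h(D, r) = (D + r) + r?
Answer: -1318958785440/1875230794853 ≈ -0.70336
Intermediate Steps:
h(D, r) = D + 2*r
F(O, A) = -A/2 - O/2 (F(O, A) = -(O + A)/2 = -(A + O)/2 = -A/2 - O/2)
F(1024, 854)/((h(-15, -4) + 922)²) - 1629273/2320253 = (-½*854 - ½*1024)/(((-15 + 2*(-4)) + 922)²) - 1629273/2320253 = (-427 - 512)/(((-15 - 8) + 922)²) - 1629273*1/2320253 = -939/(-23 + 922)² - 1629273/2320253 = -939/(899²) - 1629273/2320253 = -939/808201 - 1629273/2320253 = -1318958785440/1875230794853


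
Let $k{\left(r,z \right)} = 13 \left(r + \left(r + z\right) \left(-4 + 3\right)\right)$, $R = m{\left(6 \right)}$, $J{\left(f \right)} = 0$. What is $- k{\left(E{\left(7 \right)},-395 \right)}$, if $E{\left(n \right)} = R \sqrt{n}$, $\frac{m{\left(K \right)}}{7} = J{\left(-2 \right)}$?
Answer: $-5135$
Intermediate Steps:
$m{\left(K \right)} = 0$ ($m{\left(K \right)} = 7 \cdot 0 = 0$)
$R = 0$
$E{\left(n \right)} = 0$ ($E{\left(n \right)} = 0 \sqrt{n} = 0$)
$k{\left(r,z \right)} = - 13 z$ ($k{\left(r,z \right)} = 13 \left(r + \left(r + z\right) \left(-1\right)\right) = 13 \left(r - \left(r + z\right)\right) = 13 \left(- z\right) = - 13 z$)
$- k{\left(E{\left(7 \right)},-395 \right)} = - \left(-13\right) \left(-395\right) = \left(-1\right) 5135 = -5135$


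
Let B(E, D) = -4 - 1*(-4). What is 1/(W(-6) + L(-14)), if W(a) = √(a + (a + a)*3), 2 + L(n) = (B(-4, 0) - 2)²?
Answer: 1/23 - I*√42/46 ≈ 0.043478 - 0.14089*I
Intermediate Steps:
B(E, D) = 0 (B(E, D) = -4 + 4 = 0)
L(n) = 2 (L(n) = -2 + (0 - 2)² = -2 + (-2)² = -2 + 4 = 2)
W(a) = √7*√a (W(a) = √(a + (2*a)*3) = √(a + 6*a) = √(7*a) = √7*√a)
1/(W(-6) + L(-14)) = 1/(√7*√(-6) + 2) = 1/(√7*(I*√6) + 2) = 1/(I*√42 + 2) = 1/(2 + I*√42)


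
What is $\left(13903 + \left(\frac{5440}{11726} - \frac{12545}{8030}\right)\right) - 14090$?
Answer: $- \frac{161011803}{855998} \approx -188.1$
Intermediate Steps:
$\left(13903 + \left(\frac{5440}{11726} - \frac{12545}{8030}\right)\right) - 14090 = \left(13903 + \left(5440 \cdot \frac{1}{11726} - \frac{2509}{1606}\right)\right) - 14090 = \left(13903 + \left(\frac{2720}{5863} - \frac{2509}{1606}\right)\right) - 14090 = \left(13903 - \frac{940177}{855998}\right) - 14090 = \frac{11900000017}{855998} - 14090 = - \frac{161011803}{855998}$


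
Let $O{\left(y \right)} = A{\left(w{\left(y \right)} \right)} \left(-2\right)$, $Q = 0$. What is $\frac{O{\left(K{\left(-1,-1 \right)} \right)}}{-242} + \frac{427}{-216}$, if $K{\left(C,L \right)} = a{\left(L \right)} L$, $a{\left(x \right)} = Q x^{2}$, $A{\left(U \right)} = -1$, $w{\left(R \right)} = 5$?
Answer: $- \frac{51883}{26136} \approx -1.9851$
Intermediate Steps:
$a{\left(x \right)} = 0$ ($a{\left(x \right)} = 0 x^{2} = 0$)
$K{\left(C,L \right)} = 0$ ($K{\left(C,L \right)} = 0 L = 0$)
$O{\left(y \right)} = 2$ ($O{\left(y \right)} = \left(-1\right) \left(-2\right) = 2$)
$\frac{O{\left(K{\left(-1,-1 \right)} \right)}}{-242} + \frac{427}{-216} = \frac{2}{-242} + \frac{427}{-216} = 2 \left(- \frac{1}{242}\right) + 427 \left(- \frac{1}{216}\right) = - \frac{1}{121} - \frac{427}{216} = - \frac{51883}{26136}$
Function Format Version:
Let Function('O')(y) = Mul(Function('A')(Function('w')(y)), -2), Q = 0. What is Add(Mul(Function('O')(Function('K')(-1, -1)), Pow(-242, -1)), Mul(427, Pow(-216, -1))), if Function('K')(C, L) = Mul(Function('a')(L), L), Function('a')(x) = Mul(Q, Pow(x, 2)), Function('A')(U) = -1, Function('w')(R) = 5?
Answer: Rational(-51883, 26136) ≈ -1.9851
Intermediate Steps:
Function('a')(x) = 0 (Function('a')(x) = Mul(0, Pow(x, 2)) = 0)
Function('K')(C, L) = 0 (Function('K')(C, L) = Mul(0, L) = 0)
Function('O')(y) = 2 (Function('O')(y) = Mul(-1, -2) = 2)
Add(Mul(Function('O')(Function('K')(-1, -1)), Pow(-242, -1)), Mul(427, Pow(-216, -1))) = Add(Mul(2, Pow(-242, -1)), Mul(427, Pow(-216, -1))) = Add(Mul(2, Rational(-1, 242)), Mul(427, Rational(-1, 216))) = Add(Rational(-1, 121), Rational(-427, 216)) = Rational(-51883, 26136)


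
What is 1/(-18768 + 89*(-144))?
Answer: -1/31584 ≈ -3.1662e-5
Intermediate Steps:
1/(-18768 + 89*(-144)) = 1/(-18768 - 12816) = 1/(-31584) = -1/31584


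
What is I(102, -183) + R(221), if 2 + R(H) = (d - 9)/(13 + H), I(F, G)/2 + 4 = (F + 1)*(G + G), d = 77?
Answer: -8822468/117 ≈ -75406.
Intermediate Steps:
I(F, G) = -8 + 4*G*(1 + F) (I(F, G) = -8 + 2*((F + 1)*(G + G)) = -8 + 2*((1 + F)*(2*G)) = -8 + 2*(2*G*(1 + F)) = -8 + 4*G*(1 + F))
R(H) = -2 + 68/(13 + H) (R(H) = -2 + (77 - 9)/(13 + H) = -2 + 68/(13 + H))
I(102, -183) + R(221) = (-8 + 4*(-183) + 4*102*(-183)) + 2*(21 - 1*221)/(13 + 221) = (-8 - 732 - 74664) + 2*(21 - 221)/234 = -75404 + 2*(1/234)*(-200) = -75404 - 200/117 = -8822468/117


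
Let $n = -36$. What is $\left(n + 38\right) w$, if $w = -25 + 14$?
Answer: $-22$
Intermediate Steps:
$w = -11$
$\left(n + 38\right) w = \left(-36 + 38\right) \left(-11\right) = 2 \left(-11\right) = -22$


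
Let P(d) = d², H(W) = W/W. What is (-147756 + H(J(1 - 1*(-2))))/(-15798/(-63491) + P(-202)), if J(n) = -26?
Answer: -9381112705/2590702562 ≈ -3.6211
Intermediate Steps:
H(W) = 1
(-147756 + H(J(1 - 1*(-2))))/(-15798/(-63491) + P(-202)) = (-147756 + 1)/(-15798/(-63491) + (-202)²) = -147755/(-15798*(-1/63491) + 40804) = -147755/(15798/63491 + 40804) = -147755/2590702562/63491 = -147755*63491/2590702562 = -9381112705/2590702562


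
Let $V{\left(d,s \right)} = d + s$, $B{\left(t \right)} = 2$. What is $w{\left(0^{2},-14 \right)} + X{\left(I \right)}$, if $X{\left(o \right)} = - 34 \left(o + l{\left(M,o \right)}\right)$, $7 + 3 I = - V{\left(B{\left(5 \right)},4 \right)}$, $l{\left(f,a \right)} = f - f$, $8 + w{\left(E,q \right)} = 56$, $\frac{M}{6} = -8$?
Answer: $\frac{586}{3} \approx 195.33$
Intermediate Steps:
$M = -48$ ($M = 6 \left(-8\right) = -48$)
$w{\left(E,q \right)} = 48$ ($w{\left(E,q \right)} = -8 + 56 = 48$)
$l{\left(f,a \right)} = 0$
$I = - \frac{13}{3}$ ($I = - \frac{7}{3} + \frac{\left(-1\right) \left(2 + 4\right)}{3} = - \frac{7}{3} + \frac{\left(-1\right) 6}{3} = - \frac{7}{3} + \frac{1}{3} \left(-6\right) = - \frac{7}{3} - 2 = - \frac{13}{3} \approx -4.3333$)
$X{\left(o \right)} = - 34 o$ ($X{\left(o \right)} = - 34 \left(o + 0\right) = - 34 o$)
$w{\left(0^{2},-14 \right)} + X{\left(I \right)} = 48 - - \frac{442}{3} = 48 + \frac{442}{3} = \frac{586}{3}$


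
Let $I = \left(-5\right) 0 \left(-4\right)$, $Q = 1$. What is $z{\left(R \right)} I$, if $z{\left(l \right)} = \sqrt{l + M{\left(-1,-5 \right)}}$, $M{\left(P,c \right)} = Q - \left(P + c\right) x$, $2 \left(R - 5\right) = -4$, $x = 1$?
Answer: $0$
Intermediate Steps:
$R = 3$ ($R = 5 + \frac{1}{2} \left(-4\right) = 5 - 2 = 3$)
$I = 0$ ($I = 0 \left(-4\right) = 0$)
$M{\left(P,c \right)} = 1 - P - c$ ($M{\left(P,c \right)} = 1 - \left(P + c\right) 1 = 1 - \left(P + c\right) = 1 - P - c$)
$z{\left(l \right)} = \sqrt{7 + l}$ ($z{\left(l \right)} = \sqrt{l - -7} = \sqrt{l + \left(1 + 1 + 5\right)} = \sqrt{l + 7} = \sqrt{7 + l}$)
$z{\left(R \right)} I = \sqrt{7 + 3} \cdot 0 = \sqrt{10} \cdot 0 = 0$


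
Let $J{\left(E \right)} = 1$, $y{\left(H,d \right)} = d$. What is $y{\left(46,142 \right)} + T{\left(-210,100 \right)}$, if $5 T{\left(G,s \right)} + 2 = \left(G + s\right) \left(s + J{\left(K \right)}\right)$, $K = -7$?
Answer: $- \frac{10402}{5} \approx -2080.4$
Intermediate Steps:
$T{\left(G,s \right)} = - \frac{2}{5} + \frac{\left(1 + s\right) \left(G + s\right)}{5}$ ($T{\left(G,s \right)} = - \frac{2}{5} + \frac{\left(G + s\right) \left(s + 1\right)}{5} = - \frac{2}{5} + \frac{\left(G + s\right) \left(1 + s\right)}{5} = - \frac{2}{5} + \frac{\left(1 + s\right) \left(G + s\right)}{5}$)
$y{\left(46,142 \right)} + T{\left(-210,100 \right)} = 142 + \left(- \frac{2}{5} + \frac{1}{5} \left(-210\right) + \frac{1}{5} \cdot 100 + \frac{100^{2}}{5} + \frac{1}{5} \left(-210\right) 100\right) = 142 - \frac{11112}{5} = - \frac{10402}{5}$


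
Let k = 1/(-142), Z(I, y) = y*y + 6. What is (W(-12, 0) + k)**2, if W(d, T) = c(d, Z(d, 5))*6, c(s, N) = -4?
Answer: 11621281/20164 ≈ 576.34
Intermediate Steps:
Z(I, y) = 6 + y**2 (Z(I, y) = y**2 + 6 = 6 + y**2)
W(d, T) = -24 (W(d, T) = -4*6 = -24)
k = -1/142 ≈ -0.0070423
(W(-12, 0) + k)**2 = (-24 - 1/142)**2 = (-3409/142)**2 = 11621281/20164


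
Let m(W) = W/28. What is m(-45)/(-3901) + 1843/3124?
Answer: 25180973/42653534 ≈ 0.59036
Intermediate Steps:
m(W) = W/28 (m(W) = W*(1/28) = W/28)
m(-45)/(-3901) + 1843/3124 = ((1/28)*(-45))/(-3901) + 1843/3124 = -45/28*(-1/3901) + 1843*(1/3124) = 45/109228 + 1843/3124 = 25180973/42653534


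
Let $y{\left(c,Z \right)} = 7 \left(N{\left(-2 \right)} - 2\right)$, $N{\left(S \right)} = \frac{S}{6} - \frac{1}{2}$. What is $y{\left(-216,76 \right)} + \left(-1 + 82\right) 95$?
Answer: $\frac{46051}{6} \approx 7675.2$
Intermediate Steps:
$N{\left(S \right)} = - \frac{1}{2} + \frac{S}{6}$ ($N{\left(S \right)} = S \frac{1}{6} - \frac{1}{2} = \frac{S}{6} - \frac{1}{2} = - \frac{1}{2} + \frac{S}{6}$)
$y{\left(c,Z \right)} = - \frac{119}{6}$ ($y{\left(c,Z \right)} = 7 \left(\left(- \frac{1}{2} + \frac{1}{6} \left(-2\right)\right) - 2\right) = 7 \left(\left(- \frac{1}{2} - \frac{1}{3}\right) - 2\right) = 7 \left(- \frac{5}{6} - 2\right) = 7 \left(- \frac{17}{6}\right) = - \frac{119}{6}$)
$y{\left(-216,76 \right)} + \left(-1 + 82\right) 95 = - \frac{119}{6} + \left(-1 + 82\right) 95 = - \frac{119}{6} + 81 \cdot 95 = - \frac{119}{6} + 7695 = \frac{46051}{6}$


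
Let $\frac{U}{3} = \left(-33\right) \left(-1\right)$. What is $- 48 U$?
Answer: $-4752$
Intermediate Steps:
$U = 99$ ($U = 3 \left(\left(-33\right) \left(-1\right)\right) = 3 \cdot 33 = 99$)
$- 48 U = \left(-48\right) 99 = -4752$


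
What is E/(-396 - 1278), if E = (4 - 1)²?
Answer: -1/186 ≈ -0.0053763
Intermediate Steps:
E = 9 (E = 3² = 9)
E/(-396 - 1278) = 9/(-396 - 1278) = 9/(-1674) = -1/1674*9 = -1/186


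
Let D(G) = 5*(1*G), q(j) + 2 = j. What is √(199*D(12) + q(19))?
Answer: √11957 ≈ 109.35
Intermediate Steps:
q(j) = -2 + j
D(G) = 5*G
√(199*D(12) + q(19)) = √(199*(5*12) + (-2 + 19)) = √(199*60 + 17) = √(11940 + 17) = √11957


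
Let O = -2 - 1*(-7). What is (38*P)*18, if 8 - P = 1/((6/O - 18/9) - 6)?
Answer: 94734/17 ≈ 5572.6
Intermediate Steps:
O = 5 (O = -2 + 7 = 5)
P = 277/34 (P = 8 - 1/((6/5 - 18/9) - 6) = 8 - 1/((6*(⅕) - 18*⅑) - 6) = 8 - 1/((6/5 - 2) - 6) = 8 - 1/(-⅘ - 6) = 8 - 1/(-34/5) = 8 - 1*(-5/34) = 8 + 5/34 = 277/34 ≈ 8.1471)
(38*P)*18 = (38*(277/34))*18 = (5263/17)*18 = 94734/17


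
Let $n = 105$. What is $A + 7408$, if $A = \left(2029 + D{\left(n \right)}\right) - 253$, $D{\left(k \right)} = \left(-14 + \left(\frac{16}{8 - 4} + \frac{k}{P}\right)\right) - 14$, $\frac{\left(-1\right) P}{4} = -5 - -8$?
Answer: $\frac{36605}{4} \approx 9151.3$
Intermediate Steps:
$P = -12$ ($P = - 4 \left(-5 - -8\right) = - 4 \left(-5 + 8\right) = \left(-4\right) 3 = -12$)
$D{\left(k \right)} = -24 - \frac{k}{12}$ ($D{\left(k \right)} = \left(-14 + \left(\frac{16}{8 - 4} + \frac{k}{-12}\right)\right) - 14 = \left(-14 + \left(\frac{16}{8 - 4} + k \left(- \frac{1}{12}\right)\right)\right) - 14 = \left(-14 - \left(-4 + \frac{k}{12}\right)\right) - 14 = \left(-10 - \frac{k}{12}\right) - 14 = -24 - \frac{k}{12}$)
$A = \frac{6973}{4}$ ($A = \left(2029 - \frac{131}{4}\right) - 253 = \frac{7985}{4} - 253 = \frac{6973}{4} \approx 1743.3$)
$A + 7408 = \frac{6973}{4} + 7408 = \frac{36605}{4}$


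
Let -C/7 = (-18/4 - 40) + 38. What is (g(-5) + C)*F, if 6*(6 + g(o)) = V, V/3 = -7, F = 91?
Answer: 3276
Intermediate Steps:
C = 91/2 (C = -7*((-18/4 - 40) + 38) = -7*((-18*¼ - 40) + 38) = -7*((-9/2 - 40) + 38) = -7*(-89/2 + 38) = -7*(-13/2) = 91/2 ≈ 45.500)
V = -21 (V = 3*(-7) = -21)
g(o) = -19/2 (g(o) = -6 + (⅙)*(-21) = -6 - 7/2 = -19/2)
(g(-5) + C)*F = (-19/2 + 91/2)*91 = 36*91 = 3276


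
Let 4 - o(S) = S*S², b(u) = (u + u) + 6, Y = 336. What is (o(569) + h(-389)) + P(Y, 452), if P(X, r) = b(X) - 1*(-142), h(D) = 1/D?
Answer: -71661262966/389 ≈ -1.8422e+8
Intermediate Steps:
b(u) = 6 + 2*u (b(u) = 2*u + 6 = 6 + 2*u)
o(S) = 4 - S³ (o(S) = 4 - S*S² = 4 - S³)
P(X, r) = 148 + 2*X (P(X, r) = (6 + 2*X) - 1*(-142) = (6 + 2*X) + 142 = 148 + 2*X)
(o(569) + h(-389)) + P(Y, 452) = ((4 - 1*569³) + 1/(-389)) + (148 + 2*336) = ((4 - 1*184220009) - 1/389) + (148 + 672) = ((4 - 184220009) - 1/389) + 820 = (-184220005 - 1/389) + 820 = -71661581946/389 + 820 = -71661262966/389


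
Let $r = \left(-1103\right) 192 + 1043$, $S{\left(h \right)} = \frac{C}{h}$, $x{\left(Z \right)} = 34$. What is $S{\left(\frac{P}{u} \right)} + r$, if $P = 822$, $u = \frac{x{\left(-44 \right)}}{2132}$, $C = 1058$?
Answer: $- \frac{92327597365}{438126} \approx -2.1073 \cdot 10^{5}$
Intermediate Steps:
$u = \frac{17}{1066}$ ($u = \frac{34}{2132} = 34 \cdot \frac{1}{2132} = \frac{17}{1066} \approx 0.015947$)
$S{\left(h \right)} = \frac{1058}{h}$
$r = -210733$ ($r = -211776 + 1043 = -210733$)
$S{\left(\frac{P}{u} \right)} + r = \frac{1058}{822 \frac{1}{\frac{17}{1066}}} - 210733 = \frac{1058}{822 \cdot \frac{1066}{17}} - 210733 = \frac{1058}{\frac{876252}{17}} - 210733 = 1058 \cdot \frac{17}{876252} - 210733 = \frac{8993}{438126} - 210733 = - \frac{92327597365}{438126}$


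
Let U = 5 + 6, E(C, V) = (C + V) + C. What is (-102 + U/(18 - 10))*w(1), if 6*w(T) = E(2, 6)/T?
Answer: -4025/24 ≈ -167.71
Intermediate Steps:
E(C, V) = V + 2*C
U = 11
w(T) = 5/(3*T) (w(T) = ((6 + 2*2)/T)/6 = ((6 + 4)/T)/6 = (10/T)/6 = 5/(3*T))
(-102 + U/(18 - 10))*w(1) = (-102 + 11/(18 - 10))*((5/3)/1) = (-102 + 11/8)*((5/3)*1) = (-102 + 11*(⅛))*(5/3) = (-102 + 11/8)*(5/3) = -805/8*5/3 = -4025/24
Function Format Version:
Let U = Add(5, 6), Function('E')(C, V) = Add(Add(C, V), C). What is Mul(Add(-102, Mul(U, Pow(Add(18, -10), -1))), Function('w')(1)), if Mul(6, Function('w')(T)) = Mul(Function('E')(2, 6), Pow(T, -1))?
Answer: Rational(-4025, 24) ≈ -167.71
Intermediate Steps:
Function('E')(C, V) = Add(V, Mul(2, C))
U = 11
Function('w')(T) = Mul(Rational(5, 3), Pow(T, -1)) (Function('w')(T) = Mul(Rational(1, 6), Mul(Add(6, Mul(2, 2)), Pow(T, -1))) = Mul(Rational(1, 6), Mul(Add(6, 4), Pow(T, -1))) = Mul(Rational(1, 6), Mul(10, Pow(T, -1))) = Mul(Rational(5, 3), Pow(T, -1)))
Mul(Add(-102, Mul(U, Pow(Add(18, -10), -1))), Function('w')(1)) = Mul(Add(-102, Mul(11, Pow(Add(18, -10), -1))), Mul(Rational(5, 3), Pow(1, -1))) = Mul(Add(-102, Mul(11, Pow(8, -1))), Mul(Rational(5, 3), 1)) = Mul(Add(-102, Mul(11, Rational(1, 8))), Rational(5, 3)) = Mul(Add(-102, Rational(11, 8)), Rational(5, 3)) = Mul(Rational(-805, 8), Rational(5, 3)) = Rational(-4025, 24)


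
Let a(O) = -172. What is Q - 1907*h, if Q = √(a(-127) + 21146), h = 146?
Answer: -278422 + √20974 ≈ -2.7828e+5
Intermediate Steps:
Q = √20974 (Q = √(-172 + 21146) = √20974 ≈ 144.82)
Q - 1907*h = √20974 - 1907*146 = √20974 - 1*278422 = √20974 - 278422 = -278422 + √20974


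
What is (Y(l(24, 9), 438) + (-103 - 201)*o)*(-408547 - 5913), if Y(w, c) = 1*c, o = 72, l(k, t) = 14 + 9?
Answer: 8890167000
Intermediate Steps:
l(k, t) = 23
Y(w, c) = c
(Y(l(24, 9), 438) + (-103 - 201)*o)*(-408547 - 5913) = (438 + (-103 - 201)*72)*(-408547 - 5913) = (438 - 304*72)*(-414460) = (438 - 21888)*(-414460) = -21450*(-414460) = 8890167000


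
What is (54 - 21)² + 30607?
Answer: 31696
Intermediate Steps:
(54 - 21)² + 30607 = 33² + 30607 = 1089 + 30607 = 31696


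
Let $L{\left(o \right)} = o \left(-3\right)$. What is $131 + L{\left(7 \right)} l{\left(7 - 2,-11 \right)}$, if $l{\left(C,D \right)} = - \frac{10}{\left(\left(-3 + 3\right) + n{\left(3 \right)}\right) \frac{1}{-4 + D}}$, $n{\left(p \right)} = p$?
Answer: $-919$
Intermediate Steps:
$l{\left(C,D \right)} = \frac{40}{3} - \frac{10 D}{3}$ ($l{\left(C,D \right)} = - \frac{10}{\left(\left(-3 + 3\right) + 3\right) \frac{1}{-4 + D}} = - \frac{10}{\left(0 + 3\right) \frac{1}{-4 + D}} = - \frac{10}{3 \frac{1}{-4 + D}} = - 10 \left(- \frac{4}{3} + \frac{D}{3}\right) = \frac{40}{3} - \frac{10 D}{3}$)
$L{\left(o \right)} = - 3 o$
$131 + L{\left(7 \right)} l{\left(7 - 2,-11 \right)} = 131 + \left(-3\right) 7 \left(\frac{40}{3} - - \frac{110}{3}\right) = 131 - 21 \left(\frac{40}{3} + \frac{110}{3}\right) = 131 - 1050 = -919$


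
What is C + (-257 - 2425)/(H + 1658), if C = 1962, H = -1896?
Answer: 234819/119 ≈ 1973.3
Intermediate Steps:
C + (-257 - 2425)/(H + 1658) = 1962 + (-257 - 2425)/(-1896 + 1658) = 1962 - 2682/(-238) = 1962 - 2682*(-1/238) = 1962 + 1341/119 = 234819/119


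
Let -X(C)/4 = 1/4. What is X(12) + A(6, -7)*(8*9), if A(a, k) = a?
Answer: 431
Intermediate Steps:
X(C) = -1 (X(C) = -4/4 = -4*1/4 = -1)
X(12) + A(6, -7)*(8*9) = -1 + 6*(8*9) = -1 + 6*72 = -1 + 432 = 431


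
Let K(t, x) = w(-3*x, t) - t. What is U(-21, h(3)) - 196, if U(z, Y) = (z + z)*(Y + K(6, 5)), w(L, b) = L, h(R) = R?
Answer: 560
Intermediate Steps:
K(t, x) = -t - 3*x (K(t, x) = -3*x - t = -t - 3*x)
U(z, Y) = 2*z*(-21 + Y) (U(z, Y) = (z + z)*(Y + (-1*6 - 3*5)) = (2*z)*(Y + (-6 - 15)) = (2*z)*(Y - 21) = (2*z)*(-21 + Y) = 2*z*(-21 + Y))
U(-21, h(3)) - 196 = 2*(-21)*(-21 + 3) - 196 = 2*(-21)*(-18) - 196 = 756 - 196 = 560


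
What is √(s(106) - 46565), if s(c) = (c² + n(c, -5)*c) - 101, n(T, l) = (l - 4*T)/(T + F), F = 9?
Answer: 2*I*√118447815/115 ≈ 189.28*I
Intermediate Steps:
n(T, l) = (l - 4*T)/(9 + T) (n(T, l) = (l - 4*T)/(T + 9) = (l - 4*T)/(9 + T))
s(c) = -101 + c² + c*(-5 - 4*c)/(9 + c) (s(c) = (c² + ((-5 - 4*c)/(9 + c))*c) - 101 = (c² + c*(-5 - 4*c)/(9 + c)) - 101 = -101 + c² + c*(-5 - 4*c)/(9 + c))
√(s(106) - 46565) = √((-909 + 106³ - 106*106 + 5*106²)/(9 + 106) - 46565) = √((-909 + 1191016 - 11236 + 5*11236)/115 - 46565) = √((-909 + 1191016 - 11236 + 56180)/115 - 46565) = √((1/115)*1235051 - 46565) = √(1235051/115 - 46565) = √(-4119924/115) = 2*I*√118447815/115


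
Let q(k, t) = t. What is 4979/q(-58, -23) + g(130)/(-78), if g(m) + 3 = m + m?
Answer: -394273/1794 ≈ -219.77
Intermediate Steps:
g(m) = -3 + 2*m (g(m) = -3 + (m + m) = -3 + 2*m)
4979/q(-58, -23) + g(130)/(-78) = 4979/(-23) + (-3 + 2*130)/(-78) = 4979*(-1/23) + (-3 + 260)*(-1/78) = -4979/23 + 257*(-1/78) = -4979/23 - 257/78 = -394273/1794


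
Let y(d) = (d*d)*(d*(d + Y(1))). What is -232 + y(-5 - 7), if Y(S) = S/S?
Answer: 18776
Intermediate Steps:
Y(S) = 1
y(d) = d³*(1 + d) (y(d) = (d*d)*(d*(d + 1)) = d²*(d*(1 + d)) = d³*(1 + d))
-232 + y(-5 - 7) = -232 + (-5 - 7)³*(1 + (-5 - 7)) = -232 + (-12)³*(1 - 12) = -232 - 1728*(-11) = -232 + 19008 = 18776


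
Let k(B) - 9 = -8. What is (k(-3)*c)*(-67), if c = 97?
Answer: -6499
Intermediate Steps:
k(B) = 1 (k(B) = 9 - 8 = 1)
(k(-3)*c)*(-67) = (1*97)*(-67) = 97*(-67) = -6499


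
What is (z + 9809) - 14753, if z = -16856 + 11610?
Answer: -10190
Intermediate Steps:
z = -5246
(z + 9809) - 14753 = (-5246 + 9809) - 14753 = 4563 - 14753 = -10190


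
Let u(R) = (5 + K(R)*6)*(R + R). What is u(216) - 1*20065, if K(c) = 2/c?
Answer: -17881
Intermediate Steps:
u(R) = 2*R*(5 + 12/R) (u(R) = (5 + (2/R)*6)*(R + R) = (5 + 12/R)*(2*R) = 2*R*(5 + 12/R))
u(216) - 1*20065 = (24 + 10*216) - 1*20065 = (24 + 2160) - 20065 = 2184 - 20065 = -17881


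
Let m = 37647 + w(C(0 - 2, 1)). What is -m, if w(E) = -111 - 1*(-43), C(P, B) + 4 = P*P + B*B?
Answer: -37579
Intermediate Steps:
C(P, B) = -4 + B² + P² (C(P, B) = -4 + (P*P + B*B) = -4 + (P² + B²) = -4 + (B² + P²) = -4 + B² + P²)
w(E) = -68 (w(E) = -111 + 43 = -68)
m = 37579 (m = 37647 - 68 = 37579)
-m = -1*37579 = -37579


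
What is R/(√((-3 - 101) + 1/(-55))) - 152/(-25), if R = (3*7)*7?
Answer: 152/25 - 49*I*√314655/1907 ≈ 6.08 - 14.413*I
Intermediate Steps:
R = 147 (R = 21*7 = 147)
R/(√((-3 - 101) + 1/(-55))) - 152/(-25) = 147/(√((-3 - 101) + 1/(-55))) - 152/(-25) = 147/(√(-104 - 1/55)) - 152*(-1/25) = 147/(√(-5721/55)) + 152/25 = 147/((I*√314655/55)) + 152/25 = 147*(-I*√314655/5721) + 152/25 = -49*I*√314655/1907 + 152/25 = 152/25 - 49*I*√314655/1907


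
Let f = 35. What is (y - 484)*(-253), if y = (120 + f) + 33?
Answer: 74888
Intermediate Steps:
y = 188 (y = (120 + 35) + 33 = 155 + 33 = 188)
(y - 484)*(-253) = (188 - 484)*(-253) = -296*(-253) = 74888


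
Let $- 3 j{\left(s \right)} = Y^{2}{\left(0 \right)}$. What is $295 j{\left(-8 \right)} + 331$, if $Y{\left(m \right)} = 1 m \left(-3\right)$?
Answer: $331$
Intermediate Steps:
$Y{\left(m \right)} = - 3 m$ ($Y{\left(m \right)} = m \left(-3\right) = - 3 m$)
$j{\left(s \right)} = 0$ ($j{\left(s \right)} = - \frac{\left(\left(-3\right) 0\right)^{2}}{3} = - \frac{0^{2}}{3} = \left(- \frac{1}{3}\right) 0 = 0$)
$295 j{\left(-8 \right)} + 331 = 295 \cdot 0 + 331 = 0 + 331 = 331$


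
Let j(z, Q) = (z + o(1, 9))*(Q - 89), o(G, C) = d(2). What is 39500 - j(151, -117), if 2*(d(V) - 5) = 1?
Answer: 71739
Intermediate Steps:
d(V) = 11/2 (d(V) = 5 + (1/2)*1 = 5 + 1/2 = 11/2)
o(G, C) = 11/2
j(z, Q) = (-89 + Q)*(11/2 + z) (j(z, Q) = (z + 11/2)*(Q - 89) = (11/2 + z)*(-89 + Q) = (-89 + Q)*(11/2 + z))
39500 - j(151, -117) = 39500 - (-979/2 - 89*151 + (11/2)*(-117) - 117*151) = 39500 - (-979/2 - 13439 - 1287/2 - 17667) = 39500 - 1*(-32239) = 39500 + 32239 = 71739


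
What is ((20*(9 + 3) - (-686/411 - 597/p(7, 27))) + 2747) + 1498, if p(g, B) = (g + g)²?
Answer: 361673483/80556 ≈ 4489.7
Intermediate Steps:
p(g, B) = 4*g² (p(g, B) = (2*g)² = 4*g²)
((20*(9 + 3) - (-686/411 - 597/p(7, 27))) + 2747) + 1498 = ((20*(9 + 3) - (-686/411 - 597/(4*7²))) + 2747) + 1498 = ((20*12 - (-686*1/411 - 597/(4*49))) + 2747) + 1498 = ((240 - (-686/411 - 597/196)) + 2747) + 1498 = ((240 - 1*(-379823/80556)) + 2747) + 1498 = ((240 + 379823/80556) + 2747) + 1498 = (19713263/80556 + 2747) + 1498 = 241000595/80556 + 1498 = 361673483/80556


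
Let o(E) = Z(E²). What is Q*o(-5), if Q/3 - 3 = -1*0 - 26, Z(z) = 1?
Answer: -69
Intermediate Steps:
o(E) = 1
Q = -69 (Q = 9 + 3*(-1*0 - 26) = 9 + 3*(0 - 26) = 9 + 3*(-26) = 9 - 78 = -69)
Q*o(-5) = -69*1 = -69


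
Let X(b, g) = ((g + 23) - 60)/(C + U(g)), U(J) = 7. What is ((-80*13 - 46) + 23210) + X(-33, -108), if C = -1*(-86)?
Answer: 2057387/93 ≈ 22122.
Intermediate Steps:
C = 86
X(b, g) = -37/93 + g/93 (X(b, g) = ((g + 23) - 60)/(86 + 7) = ((23 + g) - 60)/93 = (-37 + g)*(1/93) = -37/93 + g/93)
((-80*13 - 46) + 23210) + X(-33, -108) = ((-80*13 - 46) + 23210) + (-37/93 + (1/93)*(-108)) = ((-1040 - 46) + 23210) + (-37/93 - 36/31) = (-1086 + 23210) - 145/93 = 22124 - 145/93 = 2057387/93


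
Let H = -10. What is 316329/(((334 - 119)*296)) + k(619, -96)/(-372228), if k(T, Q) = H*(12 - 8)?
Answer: 29437264153/5922147480 ≈ 4.9707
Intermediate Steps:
k(T, Q) = -40 (k(T, Q) = -10*(12 - 8) = -10*4 = -40)
316329/(((334 - 119)*296)) + k(619, -96)/(-372228) = 316329/(((334 - 119)*296)) - 40/(-372228) = 316329/((215*296)) - 40*(-1/372228) = 316329/63640 + 10/93057 = 29437264153/5922147480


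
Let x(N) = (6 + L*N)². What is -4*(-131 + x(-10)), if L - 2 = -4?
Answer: -2180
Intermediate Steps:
L = -2 (L = 2 - 4 = -2)
x(N) = (6 - 2*N)²
-4*(-131 + x(-10)) = -4*(-131 + 4*(-3 - 10)²) = -4*(-131 + 4*(-13)²) = -4*(-131 + 4*169) = -4*(-131 + 676) = -4*545 = -2180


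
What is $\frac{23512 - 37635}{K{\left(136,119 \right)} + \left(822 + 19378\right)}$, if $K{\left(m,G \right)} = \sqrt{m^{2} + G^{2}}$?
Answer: $- \frac{285284600}{408007343} + \frac{240091 \sqrt{113}}{408007343} \approx -0.69296$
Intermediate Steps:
$K{\left(m,G \right)} = \sqrt{G^{2} + m^{2}}$
$\frac{23512 - 37635}{K{\left(136,119 \right)} + \left(822 + 19378\right)} = \frac{23512 - 37635}{\sqrt{119^{2} + 136^{2}} + \left(822 + 19378\right)} = - \frac{14123}{\sqrt{14161 + 18496} + 20200} = - \frac{14123}{\sqrt{32657} + 20200} = - \frac{14123}{17 \sqrt{113} + 20200} = - \frac{14123}{20200 + 17 \sqrt{113}}$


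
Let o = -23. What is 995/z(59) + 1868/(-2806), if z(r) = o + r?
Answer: 1362361/50508 ≈ 26.973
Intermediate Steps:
z(r) = -23 + r
995/z(59) + 1868/(-2806) = 995/(-23 + 59) + 1868/(-2806) = 995/36 + 1868*(-1/2806) = 995*(1/36) - 934/1403 = 995/36 - 934/1403 = 1362361/50508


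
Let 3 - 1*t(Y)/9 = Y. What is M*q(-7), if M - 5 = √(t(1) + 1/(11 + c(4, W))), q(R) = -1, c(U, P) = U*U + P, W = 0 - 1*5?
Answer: -5 - √8734/22 ≈ -9.2480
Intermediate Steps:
t(Y) = 27 - 9*Y
W = -5 (W = 0 - 5 = -5)
c(U, P) = P + U² (c(U, P) = U² + P = P + U²)
M = 5 + √8734/22 (M = 5 + √((27 - 9*1) + 1/(11 + (-5 + 4²))) = 5 + √((27 - 9) + 1/(11 + (-5 + 16))) = 5 + √(18 + 1/(11 + 11)) = 5 + √(18 + 1/22) = 5 + √(397/22) = 5 + √8734/22 ≈ 9.2480)
M*q(-7) = (5 + √8734/22)*(-1) = -5 - √8734/22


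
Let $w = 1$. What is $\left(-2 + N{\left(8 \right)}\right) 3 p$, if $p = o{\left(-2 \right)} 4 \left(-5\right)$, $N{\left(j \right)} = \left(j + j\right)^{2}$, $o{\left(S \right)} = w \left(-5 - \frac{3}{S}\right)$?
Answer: $53340$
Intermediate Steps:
$o{\left(S \right)} = -5 - \frac{3}{S}$ ($o{\left(S \right)} = 1 \left(-5 - \frac{3}{S}\right) = -5 - \frac{3}{S}$)
$N{\left(j \right)} = 4 j^{2}$ ($N{\left(j \right)} = \left(2 j\right)^{2} = 4 j^{2}$)
$p = 70$ ($p = \left(-5 - \frac{3}{-2}\right) 4 \left(-5\right) = \left(-5 - - \frac{3}{2}\right) 4 \left(-5\right) = \left(-5 + \frac{3}{2}\right) 4 \left(-5\right) = \left(- \frac{7}{2}\right) 4 \left(-5\right) = \left(-14\right) \left(-5\right) = 70$)
$\left(-2 + N{\left(8 \right)}\right) 3 p = \left(-2 + 4 \cdot 8^{2}\right) 3 \cdot 70 = \left(-2 + 4 \cdot 64\right) 210 = \left(-2 + 256\right) 210 = 254 \cdot 210 = 53340$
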